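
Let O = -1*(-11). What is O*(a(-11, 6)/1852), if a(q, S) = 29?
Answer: 319/1852 ≈ 0.17225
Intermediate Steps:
O = 11
O*(a(-11, 6)/1852) = 11*(29/1852) = 319/1852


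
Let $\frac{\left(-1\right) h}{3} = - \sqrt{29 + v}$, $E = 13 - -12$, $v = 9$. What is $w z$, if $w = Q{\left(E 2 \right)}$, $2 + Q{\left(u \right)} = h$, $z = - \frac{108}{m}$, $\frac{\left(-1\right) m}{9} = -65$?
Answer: $\frac{24}{65} - \frac{36 \sqrt{38}}{65} \approx -3.0449$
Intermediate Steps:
$E = 25$ ($E = 13 + 12 = 25$)
$m = 585$ ($m = \left(-9\right) \left(-65\right) = 585$)
$z = - \frac{12}{65}$ ($z = - \frac{108}{585} = \left(-108\right) \frac{1}{585} = - \frac{12}{65} \approx -0.18462$)
$h = 3 \sqrt{38}$ ($h = - 3 \left(- \sqrt{29 + 9}\right) = - 3 \left(- \sqrt{38}\right) = 3 \sqrt{38} \approx 18.493$)
$Q{\left(u \right)} = -2 + 3 \sqrt{38}$
$w = -2 + 3 \sqrt{38} \approx 16.493$
$w z = \left(-2 + 3 \sqrt{38}\right) \left(- \frac{12}{65}\right) = \frac{24}{65} - \frac{36 \sqrt{38}}{65}$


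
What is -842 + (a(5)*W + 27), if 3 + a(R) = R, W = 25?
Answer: -765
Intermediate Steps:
a(R) = -3 + R
-842 + (a(5)*W + 27) = -842 + ((-3 + 5)*25 + 27) = -842 + (2*25 + 27) = -842 + (50 + 27) = -842 + 77 = -765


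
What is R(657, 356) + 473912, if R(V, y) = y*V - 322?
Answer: 707482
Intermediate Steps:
R(V, y) = -322 + V*y (R(V, y) = V*y - 322 = -322 + V*y)
R(657, 356) + 473912 = (-322 + 657*356) + 473912 = (-322 + 233892) + 473912 = 233570 + 473912 = 707482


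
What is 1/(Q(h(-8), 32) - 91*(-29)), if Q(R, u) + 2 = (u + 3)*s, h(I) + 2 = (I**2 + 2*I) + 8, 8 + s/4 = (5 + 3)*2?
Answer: 1/3757 ≈ 0.00026617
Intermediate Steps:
s = 32 (s = -32 + 4*((5 + 3)*2) = -32 + 4*(8*2) = -32 + 4*16 = -32 + 64 = 32)
h(I) = 6 + I**2 + 2*I (h(I) = -2 + ((I**2 + 2*I) + 8) = -2 + (8 + I**2 + 2*I) = 6 + I**2 + 2*I)
Q(R, u) = 94 + 32*u (Q(R, u) = -2 + (u + 3)*32 = -2 + (3 + u)*32 = -2 + (96 + 32*u) = 94 + 32*u)
1/(Q(h(-8), 32) - 91*(-29)) = 1/((94 + 32*32) - 91*(-29)) = 1/((94 + 1024) + 2639) = 1/(1118 + 2639) = 1/3757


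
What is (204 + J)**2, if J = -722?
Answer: 268324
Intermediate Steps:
(204 + J)**2 = (204 - 722)**2 = (-518)**2 = 268324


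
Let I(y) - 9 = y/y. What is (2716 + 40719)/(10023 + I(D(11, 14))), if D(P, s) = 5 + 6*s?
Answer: 43435/10033 ≈ 4.3292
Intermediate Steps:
I(y) = 10 (I(y) = 9 + y/y = 9 + 1 = 10)
(2716 + 40719)/(10023 + I(D(11, 14))) = (2716 + 40719)/(10023 + 10) = 43435/10033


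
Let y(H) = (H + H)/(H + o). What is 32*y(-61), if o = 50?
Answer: 3904/11 ≈ 354.91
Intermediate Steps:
y(H) = 2*H/(50 + H) (y(H) = (H + H)/(H + 50) = (2*H)/(50 + H) = 2*H/(50 + H))
32*y(-61) = 32*(2*(-61)/(50 - 61)) = 32*(2*(-61)/(-11)) = 32*(2*(-61)*(-1/11)) = 32*(122/11) = 3904/11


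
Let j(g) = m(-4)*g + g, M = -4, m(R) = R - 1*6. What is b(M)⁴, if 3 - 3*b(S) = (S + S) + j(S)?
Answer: 390625/81 ≈ 4822.5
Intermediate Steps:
m(R) = -6 + R (m(R) = R - 6 = -6 + R)
j(g) = -9*g (j(g) = (-6 - 4)*g + g = -10*g + g = -9*g)
b(S) = 1 + 7*S/3 (b(S) = 1 - ((S + S) - 9*S)/3 = 1 - (2*S - 9*S)/3 = 1 - (-7)*S/3 = 1 + 7*S/3)
b(M)⁴ = (1 + (7/3)*(-4))⁴ = (1 - 28/3)⁴ = (-25/3)⁴ = 390625/81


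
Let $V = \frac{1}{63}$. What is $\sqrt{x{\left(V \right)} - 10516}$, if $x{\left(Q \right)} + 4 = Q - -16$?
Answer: $\frac{i \sqrt{4632257}}{21} \approx 102.49 i$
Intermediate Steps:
$V = \frac{1}{63} \approx 0.015873$
$x{\left(Q \right)} = 12 + Q$ ($x{\left(Q \right)} = -4 + \left(Q - -16\right) = -4 + \left(Q + 16\right) = -4 + \left(16 + Q\right) = 12 + Q$)
$\sqrt{x{\left(V \right)} - 10516} = \sqrt{\left(12 + \frac{1}{63}\right) - 10516} = \sqrt{\frac{757}{63} - 10516} = \sqrt{- \frac{661751}{63}} = \frac{i \sqrt{4632257}}{21}$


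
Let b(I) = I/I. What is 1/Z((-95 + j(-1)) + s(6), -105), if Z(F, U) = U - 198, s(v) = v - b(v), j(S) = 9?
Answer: -1/303 ≈ -0.0033003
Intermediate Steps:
b(I) = 1
s(v) = -1 + v (s(v) = v - 1*1 = v - 1 = -1 + v)
Z(F, U) = -198 + U
1/Z((-95 + j(-1)) + s(6), -105) = 1/(-198 - 105) = 1/(-303) = -1/303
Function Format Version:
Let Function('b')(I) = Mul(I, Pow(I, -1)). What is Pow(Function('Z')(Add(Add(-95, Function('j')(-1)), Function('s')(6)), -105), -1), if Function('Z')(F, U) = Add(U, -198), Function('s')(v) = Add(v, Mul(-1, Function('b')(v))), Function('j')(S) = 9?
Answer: Rational(-1, 303) ≈ -0.0033003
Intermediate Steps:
Function('b')(I) = 1
Function('s')(v) = Add(-1, v) (Function('s')(v) = Add(v, Mul(-1, 1)) = Add(v, -1) = Add(-1, v))
Function('Z')(F, U) = Add(-198, U)
Pow(Function('Z')(Add(Add(-95, Function('j')(-1)), Function('s')(6)), -105), -1) = Pow(Add(-198, -105), -1) = Pow(-303, -1) = Rational(-1, 303)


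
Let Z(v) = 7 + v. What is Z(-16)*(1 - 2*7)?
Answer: 117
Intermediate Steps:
Z(-16)*(1 - 2*7) = (7 - 16)*(1 - 2*7) = -9*(1 - 14) = -9*(-13) = 117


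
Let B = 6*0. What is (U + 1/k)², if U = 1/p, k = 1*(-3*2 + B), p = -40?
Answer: 529/14400 ≈ 0.036736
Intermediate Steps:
B = 0
k = -6 (k = 1*(-3*2 + 0) = 1*(-6 + 0) = 1*(-6) = -6)
U = -1/40 (U = 1/(-40) = -1/40 ≈ -0.025000)
(U + 1/k)² = (-1/40 + 1/(-6))² = (-1/40 - ⅙)² = (-23/120)² = 529/14400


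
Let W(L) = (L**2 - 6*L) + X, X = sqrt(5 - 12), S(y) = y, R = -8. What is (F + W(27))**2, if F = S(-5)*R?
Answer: (607 + I*sqrt(7))**2 ≈ 3.6844e+5 + 3212.0*I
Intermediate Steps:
F = 40 (F = -5*(-8) = 40)
X = I*sqrt(7) (X = sqrt(-7) = I*sqrt(7) ≈ 2.6458*I)
W(L) = L**2 - 6*L + I*sqrt(7) (W(L) = (L**2 - 6*L) + I*sqrt(7) = L**2 - 6*L + I*sqrt(7))
(F + W(27))**2 = (40 + (27**2 - 6*27 + I*sqrt(7)))**2 = (40 + (729 - 162 + I*sqrt(7)))**2 = (40 + (567 + I*sqrt(7)))**2 = (607 + I*sqrt(7))**2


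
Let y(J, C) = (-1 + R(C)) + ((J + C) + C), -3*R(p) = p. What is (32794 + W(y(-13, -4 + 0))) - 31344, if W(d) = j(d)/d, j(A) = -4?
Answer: 44956/31 ≈ 1450.2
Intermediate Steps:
R(p) = -p/3
y(J, C) = -1 + J + 5*C/3 (y(J, C) = (-1 - C/3) + ((J + C) + C) = (-1 - C/3) + ((C + J) + C) = (-1 - C/3) + (J + 2*C) = -1 + J + 5*C/3)
W(d) = -4/d
(32794 + W(y(-13, -4 + 0))) - 31344 = (32794 - 4/(-1 - 13 + 5*(-4 + 0)/3)) - 31344 = (32794 - 4/(-1 - 13 + (5/3)*(-4))) - 31344 = (32794 - 4/(-1 - 13 - 20/3)) - 31344 = (32794 - 4/(-62/3)) - 31344 = (32794 - 4*(-3/62)) - 31344 = (32794 + 6/31) - 31344 = 1016620/31 - 31344 = 44956/31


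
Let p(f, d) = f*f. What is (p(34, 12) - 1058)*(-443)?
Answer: -43414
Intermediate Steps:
p(f, d) = f²
(p(34, 12) - 1058)*(-443) = (34² - 1058)*(-443) = (1156 - 1058)*(-443) = 98*(-443) = -43414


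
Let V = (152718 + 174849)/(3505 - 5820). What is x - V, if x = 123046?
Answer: 285179057/2315 ≈ 1.2319e+5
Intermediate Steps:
V = -327567/2315 (V = 327567/(-2315) = 327567*(-1/2315) = -327567/2315 ≈ -141.50)
x - V = 123046 - 1*(-327567/2315) = 123046 + 327567/2315 = 285179057/2315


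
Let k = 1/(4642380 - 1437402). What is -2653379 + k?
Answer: -8504021320661/3204978 ≈ -2.6534e+6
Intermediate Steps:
k = 1/3204978 ≈ 3.1201e-7
-2653379 + k = -2653379 + 1/3204978 = -8504021320661/3204978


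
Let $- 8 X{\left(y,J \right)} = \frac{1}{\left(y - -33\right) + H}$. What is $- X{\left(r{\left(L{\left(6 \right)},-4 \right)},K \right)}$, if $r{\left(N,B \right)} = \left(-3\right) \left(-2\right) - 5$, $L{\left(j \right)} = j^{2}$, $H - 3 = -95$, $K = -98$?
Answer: $- \frac{1}{464} \approx -0.0021552$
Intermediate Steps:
$H = -92$ ($H = 3 - 95 = -92$)
$r{\left(N,B \right)} = 1$ ($r{\left(N,B \right)} = 6 - 5 = 1$)
$X{\left(y,J \right)} = - \frac{1}{8 \left(-59 + y\right)}$ ($X{\left(y,J \right)} = - \frac{1}{8 \left(\left(y - -33\right) - 92\right)} = - \frac{1}{8 \left(\left(y + 33\right) - 92\right)} = - \frac{1}{8 \left(\left(33 + y\right) - 92\right)} = - \frac{1}{8 \left(-59 + y\right)}$)
$- X{\left(r{\left(L{\left(6 \right)},-4 \right)},K \right)} = - \frac{-1}{-472 + 8 \cdot 1} = - \frac{-1}{-472 + 8} = - \frac{-1}{-464} = - \frac{\left(-1\right) \left(-1\right)}{464} = \left(-1\right) \frac{1}{464} = - \frac{1}{464}$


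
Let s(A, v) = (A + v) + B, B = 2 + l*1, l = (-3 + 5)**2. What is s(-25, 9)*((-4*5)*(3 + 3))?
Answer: 1200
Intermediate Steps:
l = 4 (l = 2**2 = 4)
B = 6 (B = 2 + 4*1 = 2 + 4 = 6)
s(A, v) = 6 + A + v (s(A, v) = (A + v) + 6 = 6 + A + v)
s(-25, 9)*((-4*5)*(3 + 3)) = (6 - 25 + 9)*((-4*5)*(3 + 3)) = -(-200)*6 = -10*(-120) = 1200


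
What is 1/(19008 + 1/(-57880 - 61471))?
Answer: 119351/2268623807 ≈ 5.2609e-5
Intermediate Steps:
1/(19008 + 1/(-57880 - 61471)) = 1/(19008 + 1/(-119351)) = 1/(19008 - 1/119351) = 1/(2268623807/119351) = 119351/2268623807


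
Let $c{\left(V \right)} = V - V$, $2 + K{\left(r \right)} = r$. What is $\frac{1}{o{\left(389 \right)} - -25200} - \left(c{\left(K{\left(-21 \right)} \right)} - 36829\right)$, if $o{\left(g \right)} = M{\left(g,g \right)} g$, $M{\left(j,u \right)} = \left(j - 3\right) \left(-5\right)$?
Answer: $\frac{26722017529}{725570} \approx 36829.0$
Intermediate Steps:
$M{\left(j,u \right)} = 15 - 5 j$ ($M{\left(j,u \right)} = \left(j - 3\right) \left(-5\right) = \left(-3 + j\right) \left(-5\right) = 15 - 5 j$)
$o{\left(g \right)} = g \left(15 - 5 g\right)$ ($o{\left(g \right)} = \left(15 - 5 g\right) g = g \left(15 - 5 g\right)$)
$K{\left(r \right)} = -2 + r$
$c{\left(V \right)} = 0$
$\frac{1}{o{\left(389 \right)} - -25200} - \left(c{\left(K{\left(-21 \right)} \right)} - 36829\right) = \frac{1}{5 \cdot 389 \left(3 - 389\right) - -25200} - \left(0 - 36829\right) = \frac{1}{5 \cdot 389 \left(3 - 389\right) + 25200} - \left(0 - 36829\right) = \frac{1}{5 \cdot 389 \left(-386\right) + 25200} - -36829 = \frac{1}{-750770 + 25200} + 36829 = \frac{1}{-725570} + 36829 = - \frac{1}{725570} + 36829 = \frac{26722017529}{725570}$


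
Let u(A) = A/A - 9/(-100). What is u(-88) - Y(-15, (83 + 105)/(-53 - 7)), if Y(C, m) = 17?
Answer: -1591/100 ≈ -15.910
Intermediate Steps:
u(A) = 109/100 (u(A) = 1 - 9*(-1/100) = 1 + 9/100 = 109/100)
u(-88) - Y(-15, (83 + 105)/(-53 - 7)) = 109/100 - 1*17 = 109/100 - 17 = -1591/100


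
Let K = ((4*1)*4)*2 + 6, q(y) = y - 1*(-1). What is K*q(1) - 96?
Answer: -20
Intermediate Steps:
q(y) = 1 + y (q(y) = y + 1 = 1 + y)
K = 38 (K = (4*4)*2 + 6 = 16*2 + 6 = 32 + 6 = 38)
K*q(1) - 96 = 38*(1 + 1) - 96 = 38*2 - 96 = 76 - 96 = -20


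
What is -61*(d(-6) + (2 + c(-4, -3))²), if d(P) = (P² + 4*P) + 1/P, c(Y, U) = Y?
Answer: -5795/6 ≈ -965.83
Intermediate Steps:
d(P) = 1/P + P² + 4*P (d(P) = (P² + 4*P) + 1/P = 1/P + P² + 4*P)
-61*(d(-6) + (2 + c(-4, -3))²) = -61*((1 + (-6)²*(4 - 6))/(-6) + (2 - 4)²) = -61*(-(1 + 36*(-2))/6 + (-2)²) = -61*(-(1 - 72)/6 + 4) = -61*(-⅙*(-71) + 4) = -61*(71/6 + 4) = -61*95/6 = -5795/6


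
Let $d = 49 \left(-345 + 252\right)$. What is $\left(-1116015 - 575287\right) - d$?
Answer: $-1686745$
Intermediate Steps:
$d = -4557$ ($d = 49 \left(-93\right) = -4557$)
$\left(-1116015 - 575287\right) - d = \left(-1116015 - 575287\right) - -4557 = \left(-1116015 - 575287\right) + 4557 = -1691302 + 4557 = -1686745$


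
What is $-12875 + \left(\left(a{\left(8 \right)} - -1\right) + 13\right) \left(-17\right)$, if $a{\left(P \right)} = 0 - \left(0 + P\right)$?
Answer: $-12977$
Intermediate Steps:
$a{\left(P \right)} = - P$ ($a{\left(P \right)} = 0 - P = - P$)
$-12875 + \left(\left(a{\left(8 \right)} - -1\right) + 13\right) \left(-17\right) = -12875 + \left(\left(\left(-1\right) 8 - -1\right) + 13\right) \left(-17\right) = -12875 + \left(\left(-8 + 1\right) + 13\right) \left(-17\right) = -12875 + \left(-7 + 13\right) \left(-17\right) = -12875 + 6 \left(-17\right) = -12875 - 102 = -12977$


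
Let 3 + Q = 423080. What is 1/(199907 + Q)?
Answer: 1/622984 ≈ 1.6052e-6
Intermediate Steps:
Q = 423077 (Q = -3 + 423080 = 423077)
1/(199907 + Q) = 1/(199907 + 423077) = 1/622984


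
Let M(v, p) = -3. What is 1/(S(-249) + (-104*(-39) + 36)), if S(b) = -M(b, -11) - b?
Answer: 1/4344 ≈ 0.00023020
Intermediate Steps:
S(b) = 3 - b (S(b) = -1*(-3) - b = 3 - b)
1/(S(-249) + (-104*(-39) + 36)) = 1/((3 - 1*(-249)) + (-104*(-39) + 36)) = 1/((3 + 249) + (4056 + 36)) = 1/(252 + 4092) = 1/4344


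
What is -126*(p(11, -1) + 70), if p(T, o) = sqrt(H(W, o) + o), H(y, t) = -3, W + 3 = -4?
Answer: -8820 - 252*I ≈ -8820.0 - 252.0*I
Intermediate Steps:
W = -7 (W = -3 - 4 = -7)
p(T, o) = sqrt(-3 + o)
-126*(p(11, -1) + 70) = -126*(sqrt(-3 - 1) + 70) = -126*(sqrt(-4) + 70) = -126*(2*I + 70) = -126*(70 + 2*I) = -8820 - 252*I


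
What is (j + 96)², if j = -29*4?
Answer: 400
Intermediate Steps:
j = -116
(j + 96)² = (-116 + 96)² = (-20)² = 400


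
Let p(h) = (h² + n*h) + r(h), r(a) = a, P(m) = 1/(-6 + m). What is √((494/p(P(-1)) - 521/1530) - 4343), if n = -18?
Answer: I*√1077236365/510 ≈ 64.355*I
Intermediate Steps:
p(h) = h² - 17*h (p(h) = (h² - 18*h) + h = h² - 17*h)
√((494/p(P(-1)) - 521/1530) - 4343) = √((494/(((-17 + 1/(-6 - 1))/(-6 - 1))) - 521/1530) - 4343) = √((494/(((-17 + 1/(-7))/(-7))) - 521*1/1530) - 4343) = √((494/((-(-17 - ⅐)/7)) - 521/1530) - 4343) = √((494/((-⅐*(-120/7))) - 521/1530) - 4343) = √((494/(120/49) - 521/1530) - 4343) = √((494*(49/120) - 521/1530) - 4343) = √((12103/60 - 521/1530) - 4343) = √(616211/3060 - 4343) = √(-12673369/3060) = I*√1077236365/510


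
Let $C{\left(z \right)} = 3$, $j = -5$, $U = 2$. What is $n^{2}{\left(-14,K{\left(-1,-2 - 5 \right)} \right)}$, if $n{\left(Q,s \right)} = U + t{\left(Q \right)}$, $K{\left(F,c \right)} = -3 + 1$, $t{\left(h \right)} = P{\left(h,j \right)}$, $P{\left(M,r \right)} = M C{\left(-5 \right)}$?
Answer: $1600$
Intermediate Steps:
$P{\left(M,r \right)} = 3 M$ ($P{\left(M,r \right)} = M 3 = 3 M$)
$t{\left(h \right)} = 3 h$
$K{\left(F,c \right)} = -2$
$n{\left(Q,s \right)} = 2 + 3 Q$
$n^{2}{\left(-14,K{\left(-1,-2 - 5 \right)} \right)} = \left(2 + 3 \left(-14\right)\right)^{2} = \left(2 - 42\right)^{2} = \left(-40\right)^{2} = 1600$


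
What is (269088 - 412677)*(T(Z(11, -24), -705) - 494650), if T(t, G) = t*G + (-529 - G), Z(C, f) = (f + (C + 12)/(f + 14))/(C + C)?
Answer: 3118720485297/44 ≈ 7.0880e+10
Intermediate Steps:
Z(C, f) = (f + (12 + C)/(14 + f))/(2*C) (Z(C, f) = (f + (12 + C)/(14 + f))/((2*C)) = (f + (12 + C)/(14 + f))*(1/(2*C)) = (f + (12 + C)/(14 + f))/(2*C))
T(t, G) = -529 - G + G*t (T(t, G) = G*t + (-529 - G) = -529 - G + G*t)
(269088 - 412677)*(T(Z(11, -24), -705) - 494650) = (269088 - 412677)*((-529 - 1*(-705) - 705*(12 + 11 + (-24)² + 14*(-24))/(2*11*(14 - 24))) - 494650) = -143589*((-529 + 705 - 705*(12 + 11 + 576 - 336)/(2*11*(-10))) - 494650) = -143589*((-529 + 705 - 705*(-1)*263/(2*11*10)) - 494650) = -143589*((-529 + 705 - 705*(-263/220)) - 494650) = -143589*((-529 + 705 + 37083/44) - 494650) = -143589*(44827/44 - 494650) = -143589*(-21719773/44) = 3118720485297/44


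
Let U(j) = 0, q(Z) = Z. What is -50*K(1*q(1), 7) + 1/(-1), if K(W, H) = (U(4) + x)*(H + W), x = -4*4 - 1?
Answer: 6799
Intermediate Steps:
x = -17 (x = -16 - 1 = -17)
K(W, H) = -17*H - 17*W (K(W, H) = (0 - 17)*(H + W) = -17*(H + W) = -17*H - 17*W)
-50*K(1*q(1), 7) + 1/(-1) = -50*(-17*7 - 17) + 1/(-1) = -50*(-119 - 17*1) - 1 = -50*(-119 - 17) - 1 = -50*(-136) - 1 = 6800 - 1 = 6799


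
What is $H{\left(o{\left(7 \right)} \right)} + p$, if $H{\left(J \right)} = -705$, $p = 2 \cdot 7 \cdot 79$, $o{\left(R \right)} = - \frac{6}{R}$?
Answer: $401$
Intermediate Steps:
$p = 1106$ ($p = 14 \cdot 79 = 1106$)
$H{\left(o{\left(7 \right)} \right)} + p = -705 + 1106 = 401$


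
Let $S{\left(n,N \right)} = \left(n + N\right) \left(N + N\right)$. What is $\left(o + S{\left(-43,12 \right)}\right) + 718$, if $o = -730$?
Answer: $-756$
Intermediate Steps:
$S{\left(n,N \right)} = 2 N \left(N + n\right)$ ($S{\left(n,N \right)} = \left(N + n\right) 2 N = 2 N \left(N + n\right)$)
$\left(o + S{\left(-43,12 \right)}\right) + 718 = \left(-730 + 2 \cdot 12 \left(12 - 43\right)\right) + 718 = \left(-730 + 2 \cdot 12 \left(-31\right)\right) + 718 = \left(-730 - 744\right) + 718 = -1474 + 718 = -756$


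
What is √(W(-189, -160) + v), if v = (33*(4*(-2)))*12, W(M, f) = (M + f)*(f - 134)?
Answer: √99438 ≈ 315.34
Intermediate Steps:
W(M, f) = (-134 + f)*(M + f) (W(M, f) = (M + f)*(-134 + f) = (-134 + f)*(M + f))
v = -3168 (v = (33*(-8))*12 = -264*12 = -3168)
√(W(-189, -160) + v) = √(((-160)² - 134*(-189) - 134*(-160) - 189*(-160)) - 3168) = √((25600 + 25326 + 21440 + 30240) - 3168) = √(102606 - 3168) = √99438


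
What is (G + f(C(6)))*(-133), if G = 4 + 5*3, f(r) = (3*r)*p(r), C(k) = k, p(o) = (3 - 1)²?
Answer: -12103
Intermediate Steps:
p(o) = 4 (p(o) = 2² = 4)
f(r) = 12*r (f(r) = (3*r)*4 = 12*r)
G = 19 (G = 4 + 15 = 19)
(G + f(C(6)))*(-133) = (19 + 12*6)*(-133) = (19 + 72)*(-133) = 91*(-133) = -12103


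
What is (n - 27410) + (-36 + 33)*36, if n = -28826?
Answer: -56344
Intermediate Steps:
(n - 27410) + (-36 + 33)*36 = (-28826 - 27410) + (-36 + 33)*36 = -56236 - 3*36 = -56236 - 108 = -56344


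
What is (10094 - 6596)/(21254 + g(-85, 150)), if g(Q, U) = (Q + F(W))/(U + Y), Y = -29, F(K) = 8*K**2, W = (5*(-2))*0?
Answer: 423258/2571649 ≈ 0.16459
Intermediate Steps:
W = 0 (W = -10*0 = 0)
g(Q, U) = Q/(-29 + U) (g(Q, U) = (Q + 8*0**2)/(U - 29) = (Q + 8*0)/(-29 + U) = (Q + 0)/(-29 + U) = Q/(-29 + U))
(10094 - 6596)/(21254 + g(-85, 150)) = (10094 - 6596)/(21254 - 85/(-29 + 150)) = 3498/(21254 - 85/121) = 3498/(2571649/121) = 3498*(121/2571649) = 423258/2571649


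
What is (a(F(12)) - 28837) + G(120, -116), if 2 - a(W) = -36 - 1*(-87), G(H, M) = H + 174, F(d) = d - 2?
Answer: -28592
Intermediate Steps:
F(d) = -2 + d
G(H, M) = 174 + H
a(W) = -49 (a(W) = 2 - (-36 - 1*(-87)) = 2 - (-36 + 87) = 2 - 1*51 = 2 - 51 = -49)
(a(F(12)) - 28837) + G(120, -116) = (-49 - 28837) + (174 + 120) = -28886 + 294 = -28592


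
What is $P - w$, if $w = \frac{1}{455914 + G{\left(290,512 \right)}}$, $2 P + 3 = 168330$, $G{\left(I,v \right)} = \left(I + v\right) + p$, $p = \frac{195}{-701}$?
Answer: $\frac{53891188701365}{640315442} \approx 84164.0$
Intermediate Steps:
$p = - \frac{195}{701}$ ($p = 195 \left(- \frac{1}{701}\right) = - \frac{195}{701} \approx -0.27817$)
$G{\left(I,v \right)} = - \frac{195}{701} + I + v$ ($G{\left(I,v \right)} = \left(I + v\right) - \frac{195}{701} = - \frac{195}{701} + I + v$)
$P = \frac{168327}{2}$ ($P = - \frac{3}{2} + \frac{1}{2} \cdot 168330 = - \frac{3}{2} + 84165 = \frac{168327}{2} \approx 84164.0$)
$w = \frac{701}{320157721}$ ($w = \frac{1}{455914 + \left(- \frac{195}{701} + 290 + 512\right)} = \frac{1}{455914 + \frac{562007}{701}} = \frac{1}{\frac{320157721}{701}} = \frac{701}{320157721} \approx 2.1895 \cdot 10^{-6}$)
$P - w = \frac{168327}{2} - \frac{701}{320157721} = \frac{53891188701365}{640315442}$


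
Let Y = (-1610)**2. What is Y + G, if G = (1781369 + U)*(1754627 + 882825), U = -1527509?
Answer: 669546156820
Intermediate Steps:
Y = 2592100
G = 669543564720 (G = (1781369 - 1527509)*(1754627 + 882825) = 253860*2637452 = 669543564720)
Y + G = 2592100 + 669543564720 = 669546156820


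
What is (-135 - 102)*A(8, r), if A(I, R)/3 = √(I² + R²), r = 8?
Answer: -5688*√2 ≈ -8044.0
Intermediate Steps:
A(I, R) = 3*√(I² + R²)
(-135 - 102)*A(8, r) = (-135 - 102)*(3*√(8² + 8²)) = -711*√(64 + 64) = -711*√128 = -711*8*√2 = -5688*√2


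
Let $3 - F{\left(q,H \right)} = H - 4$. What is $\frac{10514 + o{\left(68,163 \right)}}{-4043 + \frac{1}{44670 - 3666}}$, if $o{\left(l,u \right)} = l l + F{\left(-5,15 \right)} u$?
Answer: $- \frac{567249336}{165779171} \approx -3.4217$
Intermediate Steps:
$F{\left(q,H \right)} = 7 - H$ ($F{\left(q,H \right)} = 3 - \left(H - 4\right) = 3 - \left(-4 + H\right) = 7 - H$)
$o{\left(l,u \right)} = l^{2} - 8 u$ ($o{\left(l,u \right)} = l l + \left(7 - 15\right) u = l^{2} + \left(7 - 15\right) u = l^{2} - 8 u$)
$\frac{10514 + o{\left(68,163 \right)}}{-4043 + \frac{1}{44670 - 3666}} = \frac{10514 + \left(68^{2} - 1304\right)}{-4043 + \frac{1}{44670 - 3666}} = \frac{10514 + \left(4624 - 1304\right)}{-4043 + \frac{1}{41004}} = \frac{10514 + 3320}{-4043 + \frac{1}{41004}} = \frac{13834}{- \frac{165779171}{41004}} = 13834 \left(- \frac{41004}{165779171}\right) = - \frac{567249336}{165779171}$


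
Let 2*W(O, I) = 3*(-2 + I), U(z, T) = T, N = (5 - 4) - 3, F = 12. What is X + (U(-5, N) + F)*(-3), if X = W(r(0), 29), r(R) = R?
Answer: 21/2 ≈ 10.500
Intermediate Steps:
N = -2 (N = 1 - 3 = -2)
W(O, I) = -3 + 3*I/2 (W(O, I) = (3*(-2 + I))/2 = (-6 + 3*I)/2 = -3 + 3*I/2)
X = 81/2 (X = -3 + (3/2)*29 = -3 + 87/2 = 81/2 ≈ 40.500)
X + (U(-5, N) + F)*(-3) = 81/2 + (-2 + 12)*(-3) = 81/2 + 10*(-3) = 81/2 - 30 = 21/2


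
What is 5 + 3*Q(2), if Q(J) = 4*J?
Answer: 29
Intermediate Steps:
5 + 3*Q(2) = 5 + 3*(4*2) = 5 + 3*8 = 5 + 24 = 29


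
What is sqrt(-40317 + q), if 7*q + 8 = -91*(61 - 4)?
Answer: I*sqrt(2011898)/7 ≈ 202.63*I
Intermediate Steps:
q = -5195/7 (q = -8/7 + (-91*(61 - 4))/7 = -8/7 + (-91*57)/7 = -8/7 + (1/7)*(-5187) = -8/7 - 741 = -5195/7 ≈ -742.14)
sqrt(-40317 + q) = sqrt(-40317 - 5195/7) = sqrt(-287414/7) = I*sqrt(2011898)/7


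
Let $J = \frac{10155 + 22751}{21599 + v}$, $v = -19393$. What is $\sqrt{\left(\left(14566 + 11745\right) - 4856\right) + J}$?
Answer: $\frac{\sqrt{26120493754}}{1103} \approx 146.53$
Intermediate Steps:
$J = \frac{16453}{1103}$ ($J = \frac{10155 + 22751}{21599 - 19393} = \frac{32906}{2206} = 32906 \cdot \frac{1}{2206} = \frac{16453}{1103} \approx 14.917$)
$\sqrt{\left(\left(14566 + 11745\right) - 4856\right) + J} = \sqrt{\left(\left(14566 + 11745\right) - 4856\right) + \frac{16453}{1103}} = \sqrt{\left(26311 - 4856\right) + \frac{16453}{1103}} = \sqrt{21455 + \frac{16453}{1103}} = \sqrt{\frac{23681318}{1103}} = \frac{\sqrt{26120493754}}{1103}$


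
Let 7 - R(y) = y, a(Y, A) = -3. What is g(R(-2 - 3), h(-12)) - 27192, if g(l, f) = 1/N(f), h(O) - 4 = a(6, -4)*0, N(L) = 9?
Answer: -244727/9 ≈ -27192.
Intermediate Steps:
R(y) = 7 - y
h(O) = 4 (h(O) = 4 - 3*0 = 4 + 0 = 4)
g(l, f) = 1/9
g(R(-2 - 3), h(-12)) - 27192 = 1/9 - 27192 = -244727/9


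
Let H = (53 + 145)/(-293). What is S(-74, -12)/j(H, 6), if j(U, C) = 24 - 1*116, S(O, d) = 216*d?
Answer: 648/23 ≈ 28.174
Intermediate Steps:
H = -198/293 (H = 198*(-1/293) = -198/293 ≈ -0.67577)
j(U, C) = -92 (j(U, C) = 24 - 116 = -92)
S(-74, -12)/j(H, 6) = (216*(-12))/(-92) = -2592*(-1/92) = 648/23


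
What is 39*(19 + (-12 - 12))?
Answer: -195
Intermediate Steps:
39*(19 + (-12 - 12)) = 39*(19 - 24) = 39*(-5) = -195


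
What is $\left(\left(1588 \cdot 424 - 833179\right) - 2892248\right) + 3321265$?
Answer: $269150$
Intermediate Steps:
$\left(\left(1588 \cdot 424 - 833179\right) - 2892248\right) + 3321265 = \left(\left(673312 - 833179\right) - 2892248\right) + 3321265 = \left(-159867 - 2892248\right) + 3321265 = -3052115 + 3321265 = 269150$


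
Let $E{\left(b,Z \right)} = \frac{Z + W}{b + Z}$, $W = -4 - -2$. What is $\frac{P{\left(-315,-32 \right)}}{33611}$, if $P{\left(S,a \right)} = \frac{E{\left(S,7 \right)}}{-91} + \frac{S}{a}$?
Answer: $\frac{2207245}{7536392864} \approx 0.00029288$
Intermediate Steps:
$W = -2$ ($W = -4 + 2 = -2$)
$E{\left(b,Z \right)} = \frac{-2 + Z}{Z + b}$ ($E{\left(b,Z \right)} = \frac{Z - 2}{b + Z} = \frac{-2 + Z}{Z + b}$)
$P{\left(S,a \right)} = - \frac{5}{91 \left(7 + S\right)} + \frac{S}{a}$ ($P{\left(S,a \right)} = \frac{\frac{1}{7 + S} \left(-2 + 7\right)}{-91} + \frac{S}{a} = \frac{1}{7 + S} 5 \left(- \frac{1}{91}\right) + \frac{S}{a} = \frac{5}{7 + S} \left(- \frac{1}{91}\right) + \frac{S}{a} = - \frac{5}{91 \left(7 + S\right)} + \frac{S}{a}$)
$\frac{P{\left(-315,-32 \right)}}{33611} = \frac{\frac{1}{-32} \frac{1}{7 - 315} \left(\left(- \frac{5}{91}\right) \left(-32\right) - 315 \left(7 - 315\right)\right)}{33611} = - \frac{\frac{160}{91} - -97020}{32 \left(-308\right)} \frac{1}{33611} = \left(- \frac{1}{32}\right) \left(- \frac{1}{308}\right) \left(\frac{160}{91} + 97020\right) \frac{1}{33611} = \left(- \frac{1}{32}\right) \left(- \frac{1}{308}\right) \frac{8828980}{91} \cdot \frac{1}{33611} = \frac{2207245}{224224} \cdot \frac{1}{33611} = \frac{2207245}{7536392864}$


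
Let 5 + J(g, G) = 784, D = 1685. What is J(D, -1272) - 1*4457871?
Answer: -4457092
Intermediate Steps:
J(g, G) = 779 (J(g, G) = -5 + 784 = 779)
J(D, -1272) - 1*4457871 = 779 - 1*4457871 = 779 - 4457871 = -4457092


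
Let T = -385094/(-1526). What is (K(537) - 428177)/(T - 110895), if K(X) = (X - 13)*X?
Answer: 112000007/84420338 ≈ 1.3267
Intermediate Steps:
T = 192547/763 (T = -385094*(-1/1526) = 192547/763 ≈ 252.36)
K(X) = X*(-13 + X) (K(X) = (-13 + X)*X = X*(-13 + X))
(K(537) - 428177)/(T - 110895) = (537*(-13 + 537) - 428177)/(192547/763 - 110895) = (537*524 - 428177)/(-84420338/763) = (281388 - 428177)*(-763/84420338) = -146789*(-763/84420338) = 112000007/84420338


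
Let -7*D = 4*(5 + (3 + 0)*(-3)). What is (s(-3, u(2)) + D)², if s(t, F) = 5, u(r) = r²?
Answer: 2601/49 ≈ 53.082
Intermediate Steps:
D = 16/7 (D = -4*(5 + (3 + 0)*(-3))/7 = -4*(5 + 3*(-3))/7 = -4*(5 - 9)/7 = -4*(-4)/7 = -⅐*(-16) = 16/7 ≈ 2.2857)
(s(-3, u(2)) + D)² = (5 + 16/7)² = (51/7)² = 2601/49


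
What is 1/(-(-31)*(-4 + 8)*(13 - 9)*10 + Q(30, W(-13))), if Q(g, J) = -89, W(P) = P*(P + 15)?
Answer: 1/4871 ≈ 0.00020530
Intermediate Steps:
W(P) = P*(15 + P)
1/(-(-31)*(-4 + 8)*(13 - 9)*10 + Q(30, W(-13))) = 1/(-(-31)*(-4 + 8)*(13 - 9)*10 - 89) = 1/(-(-31)*4*4*10 - 89) = 1/(-(-31)*16*10 - 89) = 1/(-31*(-16)*10 - 89) = 1/(496*10 - 89) = 1/(4960 - 89) = 1/4871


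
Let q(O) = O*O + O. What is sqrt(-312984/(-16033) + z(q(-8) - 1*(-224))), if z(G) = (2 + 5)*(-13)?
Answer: I*sqrt(18374122627)/16033 ≈ 8.4545*I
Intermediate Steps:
q(O) = O + O**2 (q(O) = O**2 + O = O + O**2)
z(G) = -91 (z(G) = 7*(-13) = -91)
sqrt(-312984/(-16033) + z(q(-8) - 1*(-224))) = sqrt(-312984/(-16033) - 91) = sqrt(-312984*(-1/16033) - 91) = sqrt(312984/16033 - 91) = sqrt(-1146019/16033) = I*sqrt(18374122627)/16033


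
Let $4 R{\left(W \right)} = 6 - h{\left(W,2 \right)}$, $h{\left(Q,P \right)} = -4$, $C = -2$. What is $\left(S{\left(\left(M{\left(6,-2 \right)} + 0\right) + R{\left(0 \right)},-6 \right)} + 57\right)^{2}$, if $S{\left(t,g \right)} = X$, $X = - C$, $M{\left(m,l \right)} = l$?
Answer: $3481$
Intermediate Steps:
$R{\left(W \right)} = \frac{5}{2}$ ($R{\left(W \right)} = \frac{6 - -4}{4} = \frac{6 + 4}{4} = \frac{1}{4} \cdot 10 = \frac{5}{2}$)
$X = 2$ ($X = \left(-1\right) \left(-2\right) = 2$)
$S{\left(t,g \right)} = 2$
$\left(S{\left(\left(M{\left(6,-2 \right)} + 0\right) + R{\left(0 \right)},-6 \right)} + 57\right)^{2} = \left(2 + 57\right)^{2} = 59^{2} = 3481$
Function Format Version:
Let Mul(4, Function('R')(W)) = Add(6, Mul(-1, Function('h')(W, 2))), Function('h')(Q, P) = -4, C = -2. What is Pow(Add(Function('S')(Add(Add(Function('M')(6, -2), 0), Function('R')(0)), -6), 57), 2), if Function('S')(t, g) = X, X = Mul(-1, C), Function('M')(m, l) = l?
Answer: 3481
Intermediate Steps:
Function('R')(W) = Rational(5, 2) (Function('R')(W) = Mul(Rational(1, 4), Add(6, Mul(-1, -4))) = Mul(Rational(1, 4), Add(6, 4)) = Mul(Rational(1, 4), 10) = Rational(5, 2))
X = 2 (X = Mul(-1, -2) = 2)
Function('S')(t, g) = 2
Pow(Add(Function('S')(Add(Add(Function('M')(6, -2), 0), Function('R')(0)), -6), 57), 2) = Pow(Add(2, 57), 2) = Pow(59, 2) = 3481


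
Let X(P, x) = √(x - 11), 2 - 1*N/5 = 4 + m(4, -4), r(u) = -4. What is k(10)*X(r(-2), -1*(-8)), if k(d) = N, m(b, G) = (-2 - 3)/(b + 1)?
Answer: -5*I*√3 ≈ -8.6602*I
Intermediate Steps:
m(b, G) = -5/(1 + b)
N = -5 (N = 10 - 5*(4 - 5/(1 + 4)) = 10 - 5*(4 - 5/5) = 10 - 5*(4 - 5*⅕) = 10 - 5*(4 - 1) = 10 - 5*3 = 10 - 15 = -5)
X(P, x) = √(-11 + x)
k(d) = -5
k(10)*X(r(-2), -1*(-8)) = -5*√(-11 - 1*(-8)) = -5*√(-11 + 8) = -5*I*√3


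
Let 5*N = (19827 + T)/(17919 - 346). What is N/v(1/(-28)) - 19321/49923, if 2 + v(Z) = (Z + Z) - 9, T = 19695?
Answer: -290756943359/679905081225 ≈ -0.42764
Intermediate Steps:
v(Z) = -11 + 2*Z (v(Z) = -2 + ((Z + Z) - 9) = -2 + (2*Z - 9) = -2 + (-9 + 2*Z) = -11 + 2*Z)
N = 39522/87865 (N = ((19827 + 19695)/(17919 - 346))/5 = (39522/17573)/5 = (39522*(1/17573))/5 = (⅕)*(39522/17573) = 39522/87865 ≈ 0.44980)
N/v(1/(-28)) - 19321/49923 = 39522/(87865*(-11 + 2/(-28))) - 19321/49923 = 39522/(87865*(-11 + 2*(-1/28))) - 19321*1/49923 = 39522/(87865*(-11 - 1/14)) - 19321/49923 = 39522/(87865*(-155/14)) - 19321/49923 = (39522/87865)*(-14/155) - 19321/49923 = -553308/13619075 - 19321/49923 = -290756943359/679905081225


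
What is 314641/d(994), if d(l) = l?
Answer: 314641/994 ≈ 316.54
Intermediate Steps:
314641/d(994) = 314641/994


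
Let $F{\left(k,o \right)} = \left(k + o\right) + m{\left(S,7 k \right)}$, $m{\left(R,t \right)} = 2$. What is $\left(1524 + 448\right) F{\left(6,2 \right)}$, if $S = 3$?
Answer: $19720$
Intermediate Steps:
$F{\left(k,o \right)} = 2 + k + o$ ($F{\left(k,o \right)} = \left(k + o\right) + 2 = 2 + k + o$)
$\left(1524 + 448\right) F{\left(6,2 \right)} = \left(1524 + 448\right) \left(2 + 6 + 2\right) = 1972 \cdot 10 = 19720$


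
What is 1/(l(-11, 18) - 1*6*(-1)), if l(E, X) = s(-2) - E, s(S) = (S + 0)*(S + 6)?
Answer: 1/9 ≈ 0.11111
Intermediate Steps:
s(S) = S*(6 + S)
l(E, X) = -8 - E (l(E, X) = -2*(6 - 2) - E = -2*4 - E = -8 - E)
1/(l(-11, 18) - 1*6*(-1)) = 1/((-8 - 1*(-11)) - 1*6*(-1)) = 1/((-8 + 11) - 6*(-1)) = 1/(3 + 6) = 1/9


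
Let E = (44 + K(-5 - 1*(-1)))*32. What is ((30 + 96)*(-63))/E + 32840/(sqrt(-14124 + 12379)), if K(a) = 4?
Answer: -1323/256 - 6568*I*sqrt(1745)/349 ≈ -5.168 - 786.15*I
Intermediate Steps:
E = 1536 (E = (44 + 4)*32 = 48*32 = 1536)
((30 + 96)*(-63))/E + 32840/(sqrt(-14124 + 12379)) = ((30 + 96)*(-63))/1536 + 32840/(sqrt(-14124 + 12379)) = (126*(-63))*(1/1536) + 32840/(sqrt(-1745)) = -7938*1/1536 + 32840/((I*sqrt(1745))) = -1323/256 + 32840*(-I*sqrt(1745)/1745) = -1323/256 - 6568*I*sqrt(1745)/349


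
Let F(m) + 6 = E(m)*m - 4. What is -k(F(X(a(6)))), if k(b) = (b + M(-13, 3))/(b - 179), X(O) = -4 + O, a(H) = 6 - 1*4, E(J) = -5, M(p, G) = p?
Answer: -13/179 ≈ -0.072626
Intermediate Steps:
a(H) = 2 (a(H) = 6 - 4 = 2)
F(m) = -10 - 5*m (F(m) = -6 + (-5*m - 4) = -6 + (-4 - 5*m) = -10 - 5*m)
k(b) = (-13 + b)/(-179 + b) (k(b) = (b - 13)/(b - 179) = (-13 + b)/(-179 + b))
-k(F(X(a(6)))) = -(-13 + (-10 - 5*(-4 + 2)))/(-179 + (-10 - 5*(-4 + 2))) = -(-13 + (-10 - 5*(-2)))/(-179 + (-10 - 5*(-2))) = -(-13 + (-10 + 10))/(-179 + (-10 + 10)) = -(-13 + 0)/(-179 + 0) = -(-13)/(-179) = -(-1)*(-13)/179 = -1*13/179 = -13/179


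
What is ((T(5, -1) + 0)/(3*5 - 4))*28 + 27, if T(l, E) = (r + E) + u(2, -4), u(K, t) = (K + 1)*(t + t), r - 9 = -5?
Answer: -291/11 ≈ -26.455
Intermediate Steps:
r = 4 (r = 9 - 5 = 4)
u(K, t) = 2*t*(1 + K) (u(K, t) = (1 + K)*(2*t) = 2*t*(1 + K))
T(l, E) = -20 + E (T(l, E) = (4 + E) + 2*(-4)*(1 + 2) = (4 + E) + 2*(-4)*3 = (4 + E) - 24 = -20 + E)
((T(5, -1) + 0)/(3*5 - 4))*28 + 27 = (((-20 - 1) + 0)/(3*5 - 4))*28 + 27 = ((-21 + 0)/(15 - 4))*28 + 27 = -21/11*28 + 27 = -588/11 + 27 = -291/11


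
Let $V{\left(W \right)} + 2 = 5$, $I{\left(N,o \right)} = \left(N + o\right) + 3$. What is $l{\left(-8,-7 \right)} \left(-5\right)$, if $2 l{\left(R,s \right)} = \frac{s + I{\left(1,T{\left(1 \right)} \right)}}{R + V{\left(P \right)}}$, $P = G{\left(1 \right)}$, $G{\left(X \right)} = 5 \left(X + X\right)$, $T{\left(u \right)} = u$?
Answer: $-1$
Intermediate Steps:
$I{\left(N,o \right)} = 3 + N + o$
$G{\left(X \right)} = 10 X$ ($G{\left(X \right)} = 5 \cdot 2 X = 10 X$)
$P = 10$ ($P = 10 \cdot 1 = 10$)
$V{\left(W \right)} = 3$ ($V{\left(W \right)} = -2 + 5 = 3$)
$l{\left(R,s \right)} = \frac{5 + s}{2 \left(3 + R\right)}$ ($l{\left(R,s \right)} = \frac{\left(s + \left(3 + 1 + 1\right)\right) \frac{1}{R + 3}}{2} = \frac{\left(s + 5\right) \frac{1}{3 + R}}{2} = \frac{\left(5 + s\right) \frac{1}{3 + R}}{2} = \frac{\frac{1}{3 + R} \left(5 + s\right)}{2} = \frac{5 + s}{2 \left(3 + R\right)}$)
$l{\left(-8,-7 \right)} \left(-5\right) = \frac{5 - 7}{2 \left(3 - 8\right)} \left(-5\right) = \frac{1}{2} \frac{1}{-5} \left(-2\right) \left(-5\right) = \frac{1}{2} \left(- \frac{1}{5}\right) \left(-2\right) \left(-5\right) = \frac{1}{5} \left(-5\right) = -1$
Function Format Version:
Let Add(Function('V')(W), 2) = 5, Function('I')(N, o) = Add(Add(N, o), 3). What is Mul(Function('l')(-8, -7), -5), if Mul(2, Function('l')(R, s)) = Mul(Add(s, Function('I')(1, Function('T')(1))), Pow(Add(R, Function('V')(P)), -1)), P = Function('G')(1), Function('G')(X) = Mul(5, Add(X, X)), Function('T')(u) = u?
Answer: -1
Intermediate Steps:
Function('I')(N, o) = Add(3, N, o)
Function('G')(X) = Mul(10, X) (Function('G')(X) = Mul(5, Mul(2, X)) = Mul(10, X))
P = 10 (P = Mul(10, 1) = 10)
Function('V')(W) = 3 (Function('V')(W) = Add(-2, 5) = 3)
Function('l')(R, s) = Mul(Rational(1, 2), Pow(Add(3, R), -1), Add(5, s)) (Function('l')(R, s) = Mul(Rational(1, 2), Mul(Add(s, Add(3, 1, 1)), Pow(Add(R, 3), -1))) = Mul(Rational(1, 2), Mul(Add(s, 5), Pow(Add(3, R), -1))) = Mul(Rational(1, 2), Mul(Add(5, s), Pow(Add(3, R), -1))) = Mul(Rational(1, 2), Mul(Pow(Add(3, R), -1), Add(5, s))) = Mul(Rational(1, 2), Pow(Add(3, R), -1), Add(5, s)))
Mul(Function('l')(-8, -7), -5) = Mul(Mul(Rational(1, 2), Pow(Add(3, -8), -1), Add(5, -7)), -5) = Mul(Mul(Rational(1, 2), Pow(-5, -1), -2), -5) = Mul(Mul(Rational(1, 2), Rational(-1, 5), -2), -5) = Mul(Rational(1, 5), -5) = -1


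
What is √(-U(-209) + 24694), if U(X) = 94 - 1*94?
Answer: √24694 ≈ 157.14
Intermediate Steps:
U(X) = 0 (U(X) = 94 - 94 = 0)
√(-U(-209) + 24694) = √(-1*0 + 24694) = √(0 + 24694) = √24694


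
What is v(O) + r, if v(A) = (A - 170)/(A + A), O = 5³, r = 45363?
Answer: 2268141/50 ≈ 45363.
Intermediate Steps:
O = 125
v(A) = (-170 + A)/(2*A) (v(A) = (-170 + A)/((2*A)) = (-170 + A)*(1/(2*A)) = (-170 + A)/(2*A))
v(O) + r = (½)*(-170 + 125)/125 + 45363 = (½)*(1/125)*(-45) + 45363 = -9/50 + 45363 = 2268141/50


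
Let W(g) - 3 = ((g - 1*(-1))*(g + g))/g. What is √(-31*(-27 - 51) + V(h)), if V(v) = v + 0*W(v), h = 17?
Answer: √2435 ≈ 49.346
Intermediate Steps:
W(g) = 5 + 2*g (W(g) = 3 + ((g - 1*(-1))*(g + g))/g = 3 + ((g + 1)*(2*g))/g = 3 + ((1 + g)*(2*g))/g = 3 + (2*g*(1 + g))/g = 3 + (2 + 2*g) = 5 + 2*g)
V(v) = v (V(v) = v + 0*(5 + 2*v) = v + 0 = v)
√(-31*(-27 - 51) + V(h)) = √(-31*(-27 - 51) + 17) = √(-31*(-78) + 17) = √(2418 + 17) = √2435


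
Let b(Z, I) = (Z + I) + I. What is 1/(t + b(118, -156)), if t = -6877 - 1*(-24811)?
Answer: 1/17740 ≈ 5.6370e-5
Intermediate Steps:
b(Z, I) = Z + 2*I (b(Z, I) = (I + Z) + I = Z + 2*I)
t = 17934 (t = -6877 + 24811 = 17934)
1/(t + b(118, -156)) = 1/(17934 + (118 + 2*(-156))) = 1/(17934 + (118 - 312)) = 1/(17934 - 194) = 1/17740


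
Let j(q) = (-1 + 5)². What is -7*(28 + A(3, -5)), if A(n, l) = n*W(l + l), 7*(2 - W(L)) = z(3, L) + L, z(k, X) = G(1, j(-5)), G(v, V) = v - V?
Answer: -313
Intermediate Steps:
j(q) = 16 (j(q) = 4² = 16)
z(k, X) = -15 (z(k, X) = 1 - 1*16 = 1 - 16 = -15)
W(L) = 29/7 - L/7 (W(L) = 2 - (-15 + L)/7 = 2 + (15/7 - L/7) = 29/7 - L/7)
A(n, l) = n*(29/7 - 2*l/7) (A(n, l) = n*(29/7 - (l + l)/7) = n*(29/7 - 2*l/7))
-7*(28 + A(3, -5)) = -7*(28 + (⅐)*3*(29 - 2*(-5))) = -7*(28 + (⅐)*3*(29 + 10)) = -7*(28 + (⅐)*3*39) = -7*(28 + 117/7) = -7*313/7 = -313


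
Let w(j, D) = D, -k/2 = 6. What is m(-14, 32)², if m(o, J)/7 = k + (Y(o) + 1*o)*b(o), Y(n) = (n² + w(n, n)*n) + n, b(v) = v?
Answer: 1278491536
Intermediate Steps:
k = -12 (k = -2*6 = -12)
Y(n) = n + 2*n² (Y(n) = (n² + n*n) + n = (n² + n²) + n = 2*n² + n = n + 2*n²)
m(o, J) = -84 + 7*o*(o + o*(1 + 2*o)) (m(o, J) = 7*(-12 + (o*(1 + 2*o) + 1*o)*o) = 7*(-12 + (o*(1 + 2*o) + o)*o) = 7*(-12 + (o + o*(1 + 2*o))*o) = 7*(-12 + o*(o + o*(1 + 2*o))) = -84 + 7*o*(o + o*(1 + 2*o)))
m(-14, 32)² = (-84 + 14*(-14)² + 14*(-14)³)² = (-84 + 14*196 + 14*(-2744))² = (-84 + 2744 - 38416)² = (-35756)² = 1278491536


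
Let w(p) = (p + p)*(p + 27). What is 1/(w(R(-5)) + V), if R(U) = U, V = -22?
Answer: -1/242 ≈ -0.0041322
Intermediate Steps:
w(p) = 2*p*(27 + p) (w(p) = (2*p)*(27 + p) = 2*p*(27 + p))
1/(w(R(-5)) + V) = 1/(2*(-5)*(27 - 5) - 22) = 1/(2*(-5)*22 - 22) = 1/(-220 - 22) = 1/(-242) = -1/242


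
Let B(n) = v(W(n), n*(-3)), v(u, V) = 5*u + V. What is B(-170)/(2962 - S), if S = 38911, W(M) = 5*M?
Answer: 3740/35949 ≈ 0.10404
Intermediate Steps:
v(u, V) = V + 5*u
B(n) = 22*n (B(n) = n*(-3) + 5*(5*n) = -3*n + 25*n = 22*n)
B(-170)/(2962 - S) = (22*(-170))/(2962 - 1*38911) = -3740/(2962 - 38911) = -3740/(-35949) = -3740*(-1/35949) = 3740/35949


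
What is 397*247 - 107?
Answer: 97952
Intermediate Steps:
397*247 - 107 = 98059 - 107 = 97952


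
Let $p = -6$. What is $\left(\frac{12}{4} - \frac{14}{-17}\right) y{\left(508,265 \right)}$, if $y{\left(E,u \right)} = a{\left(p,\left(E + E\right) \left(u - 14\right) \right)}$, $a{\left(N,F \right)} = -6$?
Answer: $- \frac{390}{17} \approx -22.941$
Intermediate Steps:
$y{\left(E,u \right)} = -6$
$\left(\frac{12}{4} - \frac{14}{-17}\right) y{\left(508,265 \right)} = \left(\frac{12}{4} - \frac{14}{-17}\right) \left(-6\right) = \left(12 \cdot \frac{1}{4} - - \frac{14}{17}\right) \left(-6\right) = \left(3 + \frac{14}{17}\right) \left(-6\right) = \frac{65}{17} \left(-6\right) = - \frac{390}{17}$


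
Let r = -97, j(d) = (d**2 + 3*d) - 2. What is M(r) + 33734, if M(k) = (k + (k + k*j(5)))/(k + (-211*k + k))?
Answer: 7050366/209 ≈ 33734.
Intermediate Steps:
j(d) = -2 + d**2 + 3*d
M(k) = -40/209 (M(k) = (k + (k + k*(-2 + 5**2 + 3*5)))/(k + (-211*k + k)) = (k + (k + k*(-2 + 25 + 15)))/(k - 210*k) = (k + (k + k*38))/((-209*k)) = (k + (k + 38*k))*(-1/(209*k)) = (k + 39*k)*(-1/(209*k)) = (40*k)*(-1/(209*k)) = -40/209)
M(r) + 33734 = -40/209 + 33734 = 7050366/209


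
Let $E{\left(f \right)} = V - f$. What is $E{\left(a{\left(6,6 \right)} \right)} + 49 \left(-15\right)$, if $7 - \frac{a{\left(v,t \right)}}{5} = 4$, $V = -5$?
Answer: $-755$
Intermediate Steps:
$a{\left(v,t \right)} = 15$ ($a{\left(v,t \right)} = 35 - 20 = 15$)
$E{\left(f \right)} = -5 - f$
$E{\left(a{\left(6,6 \right)} \right)} + 49 \left(-15\right) = \left(-5 - 15\right) + 49 \left(-15\right) = \left(-5 - 15\right) - 735 = -20 - 735 = -755$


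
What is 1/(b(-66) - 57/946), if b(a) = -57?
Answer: -946/53979 ≈ -0.017525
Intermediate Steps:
1/(b(-66) - 57/946) = 1/(-57 - 57/946) = 1/(-53979/946) = -946/53979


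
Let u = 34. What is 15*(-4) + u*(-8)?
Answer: -332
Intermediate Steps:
15*(-4) + u*(-8) = 15*(-4) + 34*(-8) = -60 - 272 = -332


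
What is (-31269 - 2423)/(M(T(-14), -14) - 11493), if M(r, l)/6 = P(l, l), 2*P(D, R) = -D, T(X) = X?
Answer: 33692/11451 ≈ 2.9423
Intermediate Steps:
P(D, R) = -D/2 (P(D, R) = (-D)/2 = -D/2)
M(r, l) = -3*l (M(r, l) = 6*(-l/2) = -3*l)
(-31269 - 2423)/(M(T(-14), -14) - 11493) = (-31269 - 2423)/(-3*(-14) - 11493) = -33692/(42 - 11493) = -33692/(-11451) = -33692*(-1/11451) = 33692/11451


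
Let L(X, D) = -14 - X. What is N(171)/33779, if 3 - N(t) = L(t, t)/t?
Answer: 698/5776209 ≈ 0.00012084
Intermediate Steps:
N(t) = 3 - (-14 - t)/t
N(171)/33779 = (4 + 14/171)/33779 = (4 + 14*(1/171))*(1/33779) = (4 + 14/171)*(1/33779) = (698/171)*(1/33779) = 698/5776209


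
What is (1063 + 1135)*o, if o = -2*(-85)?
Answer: 373660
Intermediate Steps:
o = 170
(1063 + 1135)*o = (1063 + 1135)*170 = 2198*170 = 373660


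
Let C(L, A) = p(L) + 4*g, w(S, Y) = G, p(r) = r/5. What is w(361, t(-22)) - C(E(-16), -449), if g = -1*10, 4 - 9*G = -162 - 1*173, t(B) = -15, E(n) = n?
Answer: 1213/15 ≈ 80.867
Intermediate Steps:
p(r) = r/5 (p(r) = r*(1/5) = r/5)
G = 113/3 (G = 4/9 - (-162 - 1*173)/9 = 4/9 - (-162 - 173)/9 = 4/9 - 1/9*(-335) = 4/9 + 335/9 = 113/3 ≈ 37.667)
g = -10
w(S, Y) = 113/3
C(L, A) = -40 + L/5 (C(L, A) = L/5 + 4*(-10) = L/5 - 40 = -40 + L/5)
w(361, t(-22)) - C(E(-16), -449) = 113/3 - (-40 + (1/5)*(-16)) = 113/3 - (-40 - 16/5) = 113/3 - 1*(-216/5) = 113/3 + 216/5 = 1213/15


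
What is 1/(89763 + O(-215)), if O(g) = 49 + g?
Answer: 1/89597 ≈ 1.1161e-5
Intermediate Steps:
1/(89763 + O(-215)) = 1/(89763 + (49 - 215)) = 1/(89763 - 166) = 1/89597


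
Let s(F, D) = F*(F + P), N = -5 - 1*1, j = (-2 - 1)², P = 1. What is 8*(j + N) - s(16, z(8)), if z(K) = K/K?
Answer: -248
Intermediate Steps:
z(K) = 1
j = 9 (j = (-3)² = 9)
N = -6 (N = -5 - 1 = -6)
s(F, D) = F*(1 + F) (s(F, D) = F*(F + 1) = F*(1 + F))
8*(j + N) - s(16, z(8)) = 8*(9 - 6) - 16*(1 + 16) = 8*3 - 16*17 = 24 - 1*272 = 24 - 272 = -248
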